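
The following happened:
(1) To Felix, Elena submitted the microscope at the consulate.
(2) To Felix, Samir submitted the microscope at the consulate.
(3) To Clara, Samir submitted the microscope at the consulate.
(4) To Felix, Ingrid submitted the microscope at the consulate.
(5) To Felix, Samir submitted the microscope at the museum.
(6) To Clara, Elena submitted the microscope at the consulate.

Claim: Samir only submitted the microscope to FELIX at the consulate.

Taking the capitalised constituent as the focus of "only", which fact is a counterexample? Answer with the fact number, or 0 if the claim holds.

Focus (in capitals) is "Felix" — the recipient. "Only" excludes alternative recipients while holding fixed Samir as agent and the microscope as thing and at the consulate as setting.
Fact (3) matches on Samir as agent and the microscope as thing and at the consulate as setting, but has recipient = Clara instead. That refutes the claim.

3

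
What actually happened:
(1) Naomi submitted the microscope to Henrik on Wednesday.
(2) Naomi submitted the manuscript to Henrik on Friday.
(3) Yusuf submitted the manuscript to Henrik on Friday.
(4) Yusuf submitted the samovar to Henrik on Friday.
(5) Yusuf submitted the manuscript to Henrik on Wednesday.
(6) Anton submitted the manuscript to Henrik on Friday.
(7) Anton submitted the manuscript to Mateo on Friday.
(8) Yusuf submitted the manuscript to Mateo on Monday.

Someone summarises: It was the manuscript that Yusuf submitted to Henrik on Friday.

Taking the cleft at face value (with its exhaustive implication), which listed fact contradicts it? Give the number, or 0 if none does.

Focus of the cleft: "the manuscript" (the thing). Presupposed background: agent = Yusuf, recipient = Henrik, setting = on Friday.
Exhaustivity: the manuscript is the only thing satisfying that background.
But fact (4) also has agent = Yusuf, recipient = Henrik, setting = on Friday, with thing = the samovar — so the exhaustive reading fails.

4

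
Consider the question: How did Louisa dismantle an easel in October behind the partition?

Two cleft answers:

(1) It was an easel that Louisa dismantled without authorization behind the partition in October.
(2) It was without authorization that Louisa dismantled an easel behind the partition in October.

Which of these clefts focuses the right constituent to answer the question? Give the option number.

The question word "how" targets the manner.
Option (1) clefts "an easel" — the direct object, not what was asked.
Option (2) clefts "without authorization" — that matches what the question asks about.
So the congruent reply is (2).

2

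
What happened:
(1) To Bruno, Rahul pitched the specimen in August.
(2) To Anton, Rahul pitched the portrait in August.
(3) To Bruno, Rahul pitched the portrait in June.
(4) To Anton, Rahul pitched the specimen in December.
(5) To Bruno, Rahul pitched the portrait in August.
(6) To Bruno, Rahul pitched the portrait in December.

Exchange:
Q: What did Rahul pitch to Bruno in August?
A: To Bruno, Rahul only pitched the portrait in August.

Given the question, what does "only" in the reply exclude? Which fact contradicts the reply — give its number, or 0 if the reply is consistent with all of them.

Answering "What did ...?" puts focus on the thing — here, "the portrait".
"Only" then excludes alternative things while the background — same agent, recipient, setting (Rahul / Bruno / in August) — is held fixed.
Fact (1) keeps same agent, recipient, setting (Rahul / Bruno / in August) but has thing = the specimen; that refutes the reply.
(Fact (2) would refute a reading with focus on the recipient — but that is not what the question asks.)

1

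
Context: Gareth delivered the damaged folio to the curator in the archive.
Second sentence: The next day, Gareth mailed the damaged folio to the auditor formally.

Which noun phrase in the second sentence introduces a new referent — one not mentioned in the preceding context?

the auditor

"Gareth" and "the damaged folio" in the second sentence are given — already mentioned in the context.
"the auditor" has no antecedent in the context; it is discourse-new.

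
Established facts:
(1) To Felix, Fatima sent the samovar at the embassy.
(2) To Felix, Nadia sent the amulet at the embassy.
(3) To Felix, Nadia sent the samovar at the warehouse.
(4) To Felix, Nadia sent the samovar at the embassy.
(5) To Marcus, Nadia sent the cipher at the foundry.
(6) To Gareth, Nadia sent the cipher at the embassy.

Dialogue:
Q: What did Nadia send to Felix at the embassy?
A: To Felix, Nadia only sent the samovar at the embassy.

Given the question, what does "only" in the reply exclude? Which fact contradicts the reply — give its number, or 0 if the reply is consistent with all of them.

2

The question "What did ...?" targets the thing, so in the reply the focus falls on "the samovar".
"Only" then excludes alternative things while the background — Nadia as agent and Felix as recipient and at the embassy as setting — is held fixed.
Fact (2) keeps Nadia as agent and Felix as recipient and at the embassy as setting but has thing = the amulet; that refutes the reply.
(Fact (3) would refute a reading with focus on the setting — but that is not what the question asks.)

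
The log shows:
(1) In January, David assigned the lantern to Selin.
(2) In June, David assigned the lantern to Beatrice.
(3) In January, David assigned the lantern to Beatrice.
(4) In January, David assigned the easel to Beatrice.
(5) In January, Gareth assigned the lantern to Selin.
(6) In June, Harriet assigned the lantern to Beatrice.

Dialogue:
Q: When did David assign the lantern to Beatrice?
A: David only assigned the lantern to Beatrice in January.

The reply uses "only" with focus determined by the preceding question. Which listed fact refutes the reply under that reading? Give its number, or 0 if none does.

2

The question "When did ...?" targets the setting, so in the reply the focus falls on "in January".
So "only" ranges over settings; the rest (agent = David, thing = the lantern, recipient = Beatrice) is presupposed.
Fact (2) keeps agent = David, thing = the lantern, recipient = Beatrice but has setting = in June; that refutes the reply.
(Fact (4) would refute a reading with focus on the thing — but that is not what the question asks.)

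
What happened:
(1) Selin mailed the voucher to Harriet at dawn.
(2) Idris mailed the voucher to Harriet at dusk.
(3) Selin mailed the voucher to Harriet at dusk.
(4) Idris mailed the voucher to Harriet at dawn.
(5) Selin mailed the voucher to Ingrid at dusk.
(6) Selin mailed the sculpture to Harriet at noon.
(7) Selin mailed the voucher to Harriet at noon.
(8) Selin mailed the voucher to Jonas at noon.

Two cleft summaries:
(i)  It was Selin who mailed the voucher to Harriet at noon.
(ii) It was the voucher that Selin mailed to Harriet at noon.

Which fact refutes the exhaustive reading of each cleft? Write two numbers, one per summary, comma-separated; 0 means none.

0, 6

(i): focus "Selin". No fact shares the voucher as thing and Harriet as recipient and at noon as setting with a different agent. 0.
(ii): focus "the voucher". Looking for Selin as agent and Harriet as recipient and at noon as setting with some other thing — fact (6) has the sculpture there. Refuted.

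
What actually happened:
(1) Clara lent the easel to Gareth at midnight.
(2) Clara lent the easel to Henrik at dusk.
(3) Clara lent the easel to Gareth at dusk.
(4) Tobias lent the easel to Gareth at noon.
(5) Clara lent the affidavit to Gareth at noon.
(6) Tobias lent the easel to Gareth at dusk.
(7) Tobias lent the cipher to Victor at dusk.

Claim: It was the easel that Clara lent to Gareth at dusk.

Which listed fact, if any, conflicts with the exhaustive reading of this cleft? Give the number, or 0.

0

The cleft puts "the easel" in focus and presupposes the open proposition with same agent, recipient, setting (Clara / Gareth / at dusk).
The exhaustive reading says no other thing fits that background.
No listed fact matches the background with a different thing. Exhaustivity holds.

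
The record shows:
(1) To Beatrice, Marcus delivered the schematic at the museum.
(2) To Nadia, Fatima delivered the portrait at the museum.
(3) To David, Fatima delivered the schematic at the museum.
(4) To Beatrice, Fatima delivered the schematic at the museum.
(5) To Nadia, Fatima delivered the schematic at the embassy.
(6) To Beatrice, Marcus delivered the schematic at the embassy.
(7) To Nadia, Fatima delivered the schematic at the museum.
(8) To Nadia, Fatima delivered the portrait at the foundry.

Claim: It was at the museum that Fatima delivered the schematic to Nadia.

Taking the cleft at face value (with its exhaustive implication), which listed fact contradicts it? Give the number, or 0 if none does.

5

Focus of the cleft: "at the museum" (the setting). Presupposed background: Fatima as agent and the schematic as thing and Nadia as recipient.
Exhaustivity: at the museum is the only setting satisfying that background.
But fact (5) also has Fatima as agent and the schematic as thing and Nadia as recipient, with setting = at the embassy — so the exhaustive reading fails.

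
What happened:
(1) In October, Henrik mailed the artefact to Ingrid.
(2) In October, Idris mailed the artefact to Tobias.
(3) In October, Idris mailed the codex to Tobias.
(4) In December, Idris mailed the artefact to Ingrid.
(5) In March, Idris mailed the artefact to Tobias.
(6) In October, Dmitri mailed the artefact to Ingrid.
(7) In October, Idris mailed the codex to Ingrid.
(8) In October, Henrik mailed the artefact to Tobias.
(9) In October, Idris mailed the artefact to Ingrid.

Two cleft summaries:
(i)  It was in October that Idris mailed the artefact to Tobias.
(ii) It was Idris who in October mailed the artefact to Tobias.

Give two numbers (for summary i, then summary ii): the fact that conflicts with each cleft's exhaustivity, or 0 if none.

(i): focus "in October". Looking for Idris as agent and the artefact as thing and Tobias as recipient with some other setting — fact (5) has in March there. Refuted.
(ii): focus "Idris". Looking for the artefact as thing and Tobias as recipient and in October as setting with some other agent — fact (8) has Henrik there. Refuted.

5, 8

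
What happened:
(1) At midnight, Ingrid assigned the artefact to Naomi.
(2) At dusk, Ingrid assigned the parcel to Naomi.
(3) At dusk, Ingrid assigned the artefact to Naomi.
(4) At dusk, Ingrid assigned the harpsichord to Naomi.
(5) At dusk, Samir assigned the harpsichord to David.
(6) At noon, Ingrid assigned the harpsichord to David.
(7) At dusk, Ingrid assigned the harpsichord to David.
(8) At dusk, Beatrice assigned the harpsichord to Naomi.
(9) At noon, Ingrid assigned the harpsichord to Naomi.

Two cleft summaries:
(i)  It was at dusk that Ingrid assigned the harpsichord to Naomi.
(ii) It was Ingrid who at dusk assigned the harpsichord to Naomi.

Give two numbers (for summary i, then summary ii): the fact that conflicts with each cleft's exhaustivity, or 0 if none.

(i): focus "at dusk". Looking for Ingrid as agent and the harpsichord as thing and Naomi as recipient with some other setting — fact (9) has at noon there. Refuted.
(ii): focus "Ingrid". Looking for the harpsichord as thing and Naomi as recipient and at dusk as setting with some other agent — fact (8) has Beatrice there. Refuted.

9, 8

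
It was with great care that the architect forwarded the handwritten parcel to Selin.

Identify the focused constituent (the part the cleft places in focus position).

with great care

In an it-cleft "It was X that/who ...", the clefted constituent X is the focus; the that/who-clause expresses the presupposed open proposition.
Here the focus is "with great care". The backgrounded (presupposed) material includes "the architect", "the handwritten parcel" and "to Selin".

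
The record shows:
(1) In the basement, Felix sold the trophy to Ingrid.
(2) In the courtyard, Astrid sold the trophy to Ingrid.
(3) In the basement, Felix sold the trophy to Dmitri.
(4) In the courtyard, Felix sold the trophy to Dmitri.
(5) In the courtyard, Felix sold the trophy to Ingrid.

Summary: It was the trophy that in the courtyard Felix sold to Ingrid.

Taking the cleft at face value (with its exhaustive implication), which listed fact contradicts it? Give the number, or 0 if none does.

0

Focus of the cleft: "the trophy" (the thing). Presupposed background: same agent, recipient, setting (Felix / Ingrid / in the courtyard).
Exhaustivity: the trophy is the only thing satisfying that background.
Every other fact differs from the presupposition on some backgrounded slot, so none challenges the exhaustivity.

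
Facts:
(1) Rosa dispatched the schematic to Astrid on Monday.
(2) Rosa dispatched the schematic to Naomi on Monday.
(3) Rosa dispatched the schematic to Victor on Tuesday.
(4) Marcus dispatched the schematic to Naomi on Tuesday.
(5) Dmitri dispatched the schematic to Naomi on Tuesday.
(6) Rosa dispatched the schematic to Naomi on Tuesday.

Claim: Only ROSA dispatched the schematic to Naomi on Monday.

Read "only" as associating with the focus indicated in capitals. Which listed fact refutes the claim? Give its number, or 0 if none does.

0

The capitals mark "Rosa" as focus. So "only" rules out other agents, with the rest (the schematic as thing and Naomi as recipient and on Monday as setting) as background.
No fact matches the schematic as thing and Naomi as recipient and on Monday as setting with a different agent — every other fact differs on at least one backgrounded slot. So no fact refutes it.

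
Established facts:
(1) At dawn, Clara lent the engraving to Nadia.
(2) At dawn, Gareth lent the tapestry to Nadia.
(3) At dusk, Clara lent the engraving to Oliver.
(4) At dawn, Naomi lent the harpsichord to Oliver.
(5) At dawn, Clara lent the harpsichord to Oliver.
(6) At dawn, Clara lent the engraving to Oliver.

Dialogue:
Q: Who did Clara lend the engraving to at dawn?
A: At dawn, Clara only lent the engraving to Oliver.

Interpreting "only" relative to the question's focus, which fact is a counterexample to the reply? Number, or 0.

Answering "Who did ... to ...?" puts focus on the recipient — here, "Oliver".
So "only" ranges over recipients; the rest (same agent, thing, setting (Clara / the engraving / at dawn)) is presupposed.
Fact (1) keeps same agent, thing, setting (Clara / the engraving / at dawn) but has recipient = Nadia; that refutes the reply.
(Fact (3) would refute a reading with focus on the setting — but that is not what the question asks.)

1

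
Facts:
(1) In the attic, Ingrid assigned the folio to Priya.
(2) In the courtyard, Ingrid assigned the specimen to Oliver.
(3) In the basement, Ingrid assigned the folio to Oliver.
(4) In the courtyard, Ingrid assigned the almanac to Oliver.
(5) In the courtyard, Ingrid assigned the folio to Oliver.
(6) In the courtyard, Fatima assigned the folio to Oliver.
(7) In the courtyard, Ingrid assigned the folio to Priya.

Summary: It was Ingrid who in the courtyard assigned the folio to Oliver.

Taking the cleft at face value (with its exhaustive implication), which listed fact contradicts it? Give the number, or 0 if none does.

Focus of the cleft: "Ingrid" (the agent). Presupposed background: same thing, recipient, setting (the folio / Oliver / in the courtyard).
The exhaustive reading says no other agent fits that background.
Fact (6) shares the background but with agent = Fatima; exhaustivity is violated.

6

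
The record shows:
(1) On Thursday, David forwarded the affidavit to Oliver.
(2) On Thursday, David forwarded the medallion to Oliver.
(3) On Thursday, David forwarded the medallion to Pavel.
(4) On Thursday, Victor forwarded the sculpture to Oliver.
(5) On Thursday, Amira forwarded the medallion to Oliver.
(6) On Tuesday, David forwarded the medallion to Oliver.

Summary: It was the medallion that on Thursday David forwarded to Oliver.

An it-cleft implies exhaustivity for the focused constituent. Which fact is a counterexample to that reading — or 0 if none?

1

Focus of the cleft: "the medallion" (the thing). Presupposed background: David as agent and Oliver as recipient and on Thursday as setting.
Exhaustivity: the medallion is the only thing satisfying that background.
Fact (1) shares the background but with thing = the affidavit; exhaustivity is violated.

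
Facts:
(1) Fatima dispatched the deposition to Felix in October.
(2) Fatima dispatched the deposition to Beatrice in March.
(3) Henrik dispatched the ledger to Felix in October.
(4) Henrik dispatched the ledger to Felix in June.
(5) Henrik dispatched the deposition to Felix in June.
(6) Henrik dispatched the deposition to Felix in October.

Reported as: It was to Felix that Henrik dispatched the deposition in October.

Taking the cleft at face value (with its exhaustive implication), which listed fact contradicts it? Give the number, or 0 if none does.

0

The cleft puts "Felix" in focus and presupposes the open proposition with Henrik as agent and the deposition as thing and in October as setting.
Exhaustivity: Felix is the only recipient satisfying that background.
No listed fact matches the background with a different recipient. Exhaustivity holds.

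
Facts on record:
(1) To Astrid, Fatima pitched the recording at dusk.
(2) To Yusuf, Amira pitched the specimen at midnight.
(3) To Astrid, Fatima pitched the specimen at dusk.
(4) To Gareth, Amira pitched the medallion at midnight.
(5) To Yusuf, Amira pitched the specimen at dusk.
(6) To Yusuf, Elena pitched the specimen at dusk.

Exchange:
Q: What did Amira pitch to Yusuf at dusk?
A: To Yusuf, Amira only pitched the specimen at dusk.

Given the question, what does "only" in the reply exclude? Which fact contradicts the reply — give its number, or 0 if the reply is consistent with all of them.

0

Answering "What did ...?" puts focus on the thing — here, "the specimen".
So "only" ranges over things; the rest (same agent, recipient, setting (Amira / Yusuf / at dusk)) is presupposed.
No fact keeps same agent, recipient, setting (Amira / Yusuf / at dusk) while changing the thing; every other fact differs on something backgrounded. The reply stands.
(Fact (2) would refute a reading with focus on the setting — but that is not what the question asks.)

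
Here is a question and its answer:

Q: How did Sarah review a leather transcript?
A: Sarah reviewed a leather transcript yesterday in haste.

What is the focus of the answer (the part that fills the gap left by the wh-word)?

in haste

The wh-word "how" asks about the manner.
In the answer, "Sarah" and "a leather transcript" are given — repeated from the question.
"yesterday" is also new, but it specifies the time, which is not what the question asks about — so it is not the focus.
The constituent filling the manner gap is "in haste"; that is the focus.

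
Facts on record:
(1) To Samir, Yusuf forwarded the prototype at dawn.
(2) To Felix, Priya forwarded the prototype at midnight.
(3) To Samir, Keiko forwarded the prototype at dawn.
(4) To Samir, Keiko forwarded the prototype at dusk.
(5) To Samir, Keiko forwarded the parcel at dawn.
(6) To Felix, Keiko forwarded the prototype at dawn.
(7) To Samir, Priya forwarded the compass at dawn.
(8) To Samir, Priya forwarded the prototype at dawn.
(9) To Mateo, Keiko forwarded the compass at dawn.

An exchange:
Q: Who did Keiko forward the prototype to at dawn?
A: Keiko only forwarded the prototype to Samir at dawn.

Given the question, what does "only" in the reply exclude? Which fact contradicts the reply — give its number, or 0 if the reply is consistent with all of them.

Answering "Who did ... to ...?" puts focus on the recipient — here, "Samir".
So "only" ranges over recipients; the rest (Keiko as agent and the prototype as thing and at dawn as setting) is presupposed.
Fact (6) shares the background with a different recipient (Felix) — counterexample.
(Fact (4) would refute a reading with focus on the setting — but that is not what the question asks.)

6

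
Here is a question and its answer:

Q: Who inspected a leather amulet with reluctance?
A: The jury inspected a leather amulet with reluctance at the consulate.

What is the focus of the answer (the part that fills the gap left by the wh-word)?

The wh-word "who" asks about the subject (agent).
In the answer, "a leather amulet" and "with reluctance" are given — repeated from the question.
"at the consulate" is also new, but it specifies the location, which is not what the question asks about — so it is not the focus.
The constituent filling the subject (agent) gap is "the jury"; that is the focus.

the jury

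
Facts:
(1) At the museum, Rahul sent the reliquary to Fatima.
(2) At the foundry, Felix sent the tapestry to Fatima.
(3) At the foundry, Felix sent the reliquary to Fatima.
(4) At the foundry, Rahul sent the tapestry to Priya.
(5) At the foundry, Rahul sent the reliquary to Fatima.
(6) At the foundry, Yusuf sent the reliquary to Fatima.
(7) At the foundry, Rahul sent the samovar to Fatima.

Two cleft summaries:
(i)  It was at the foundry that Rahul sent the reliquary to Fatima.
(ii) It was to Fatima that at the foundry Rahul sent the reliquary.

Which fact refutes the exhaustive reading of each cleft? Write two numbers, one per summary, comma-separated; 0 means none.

Summary (i) focuses "at the foundry" (the setting); background same agent, thing, recipient (Rahul / the reliquary / Fatima). Fact (1) matches that background with setting = at the museum — refutes (i).
Summary (ii) focuses "Fatima" (the recipient); background same agent, thing, setting (Rahul / the reliquary / at the foundry). No fact matches that background with a different recipient, so 0.

1, 0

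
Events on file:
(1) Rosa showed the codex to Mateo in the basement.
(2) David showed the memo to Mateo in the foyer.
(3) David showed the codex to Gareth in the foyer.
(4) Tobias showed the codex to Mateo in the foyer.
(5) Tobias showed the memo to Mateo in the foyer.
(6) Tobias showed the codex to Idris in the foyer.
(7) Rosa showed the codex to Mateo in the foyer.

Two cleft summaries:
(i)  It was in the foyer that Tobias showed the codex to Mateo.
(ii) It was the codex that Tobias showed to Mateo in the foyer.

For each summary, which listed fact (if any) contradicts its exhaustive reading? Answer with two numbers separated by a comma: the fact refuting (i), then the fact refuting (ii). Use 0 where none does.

0, 5

(i): focus "in the foyer". No fact shares agent = Tobias, thing = the codex, recipient = Mateo with a different setting. 0.
(ii): focus "the codex". Looking for agent = Tobias, recipient = Mateo, setting = in the foyer with some other thing — fact (5) has the memo there. Refuted.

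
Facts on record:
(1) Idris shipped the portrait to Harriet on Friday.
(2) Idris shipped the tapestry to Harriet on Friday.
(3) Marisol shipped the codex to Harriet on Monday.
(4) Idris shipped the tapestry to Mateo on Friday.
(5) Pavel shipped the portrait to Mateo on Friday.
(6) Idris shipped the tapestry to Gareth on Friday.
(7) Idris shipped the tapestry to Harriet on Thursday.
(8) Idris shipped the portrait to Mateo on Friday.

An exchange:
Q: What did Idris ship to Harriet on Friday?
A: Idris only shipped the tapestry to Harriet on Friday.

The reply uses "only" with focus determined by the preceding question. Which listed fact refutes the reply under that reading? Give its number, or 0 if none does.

1

Answering "What did ...?" puts focus on the thing — here, "the tapestry".
"Only" then excludes alternative things while the background — agent = Idris, recipient = Harriet, setting = on Friday — is held fixed.
Fact (1) keeps agent = Idris, recipient = Harriet, setting = on Friday but has thing = the portrait; that refutes the reply.
(Fact (4) would refute a reading with focus on the recipient — but that is not what the question asks.)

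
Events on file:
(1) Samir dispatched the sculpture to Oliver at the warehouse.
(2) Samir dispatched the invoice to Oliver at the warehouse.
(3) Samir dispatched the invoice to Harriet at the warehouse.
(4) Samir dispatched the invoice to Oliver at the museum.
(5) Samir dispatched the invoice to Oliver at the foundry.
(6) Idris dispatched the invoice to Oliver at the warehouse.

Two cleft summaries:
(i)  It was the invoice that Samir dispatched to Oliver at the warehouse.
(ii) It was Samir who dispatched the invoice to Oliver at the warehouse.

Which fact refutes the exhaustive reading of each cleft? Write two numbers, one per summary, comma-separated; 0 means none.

1, 6

Summary (i) focuses "the invoice" (the thing); background same agent, recipient, setting (Samir / Oliver / at the warehouse). Fact (1) matches that background with thing = the sculpture — refutes (i).
Summary (ii) focuses "Samir" (the agent); background same thing, recipient, setting (the invoice / Oliver / at the warehouse). Fact (6) matches that background with agent = Idris — refutes (ii).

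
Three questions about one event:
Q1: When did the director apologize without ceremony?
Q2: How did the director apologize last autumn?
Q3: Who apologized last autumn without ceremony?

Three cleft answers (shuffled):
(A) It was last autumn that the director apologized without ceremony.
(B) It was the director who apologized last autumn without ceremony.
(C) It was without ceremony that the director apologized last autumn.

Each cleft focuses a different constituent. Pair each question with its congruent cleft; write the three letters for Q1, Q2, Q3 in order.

ACB

Q1 asks about the time; cleft (A) focuses "last autumn", which is the time — so Q1 → A.
Q2 asks about the manner; cleft (C) focuses "without ceremony", which is the manner — so Q2 → C.
Q3 asks about the subject (agent); cleft (B) focuses "the director", which is the subject (agent) — so Q3 → B.
Mapping: Q1→A, Q2→C, Q3→B.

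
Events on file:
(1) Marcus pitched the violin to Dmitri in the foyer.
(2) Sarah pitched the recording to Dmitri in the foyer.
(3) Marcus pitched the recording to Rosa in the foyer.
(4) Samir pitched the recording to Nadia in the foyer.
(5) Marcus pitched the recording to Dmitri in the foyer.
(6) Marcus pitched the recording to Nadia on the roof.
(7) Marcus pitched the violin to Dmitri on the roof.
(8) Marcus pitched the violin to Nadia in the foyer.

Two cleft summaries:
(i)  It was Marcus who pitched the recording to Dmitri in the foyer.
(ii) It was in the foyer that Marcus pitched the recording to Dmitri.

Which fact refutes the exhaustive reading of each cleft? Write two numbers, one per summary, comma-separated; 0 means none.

2, 0

Summary (i) focuses "Marcus" (the agent); background same thing, recipient, setting (the recording / Dmitri / in the foyer). Fact (2) matches that background with agent = Sarah — refutes (i).
Summary (ii) focuses "in the foyer" (the setting); background same agent, thing, recipient (Marcus / the recording / Dmitri). No fact matches that background with a different setting, so 0.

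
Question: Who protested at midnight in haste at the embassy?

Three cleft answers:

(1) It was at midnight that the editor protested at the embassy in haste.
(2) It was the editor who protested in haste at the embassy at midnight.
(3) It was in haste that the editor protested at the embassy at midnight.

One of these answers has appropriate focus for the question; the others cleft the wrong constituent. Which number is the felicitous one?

The question word "who" targets the subject (agent).
Option (1) clefts "at midnight" — the time, not what was asked.
Option (2) clefts "the editor" — that matches what the question asks about.
Option (3) clefts "in haste" — the manner, not what was asked.
So the congruent reply is (2).

2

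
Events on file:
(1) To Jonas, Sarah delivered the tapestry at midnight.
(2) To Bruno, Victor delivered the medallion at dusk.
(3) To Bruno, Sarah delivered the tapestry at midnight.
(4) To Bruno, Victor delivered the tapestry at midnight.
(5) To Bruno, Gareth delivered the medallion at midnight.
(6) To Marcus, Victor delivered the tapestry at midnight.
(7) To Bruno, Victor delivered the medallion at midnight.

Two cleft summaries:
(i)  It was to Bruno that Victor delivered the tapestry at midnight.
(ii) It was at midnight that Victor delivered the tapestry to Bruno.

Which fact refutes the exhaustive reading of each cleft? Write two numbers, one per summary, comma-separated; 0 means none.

Summary (i) focuses "Bruno" (the recipient); background agent = Victor, thing = the tapestry, setting = at midnight. Fact (6) matches that background with recipient = Marcus — refutes (i).
Summary (ii) focuses "at midnight" (the setting); background agent = Victor, thing = the tapestry, recipient = Bruno. No fact matches that background with a different setting, so 0.

6, 0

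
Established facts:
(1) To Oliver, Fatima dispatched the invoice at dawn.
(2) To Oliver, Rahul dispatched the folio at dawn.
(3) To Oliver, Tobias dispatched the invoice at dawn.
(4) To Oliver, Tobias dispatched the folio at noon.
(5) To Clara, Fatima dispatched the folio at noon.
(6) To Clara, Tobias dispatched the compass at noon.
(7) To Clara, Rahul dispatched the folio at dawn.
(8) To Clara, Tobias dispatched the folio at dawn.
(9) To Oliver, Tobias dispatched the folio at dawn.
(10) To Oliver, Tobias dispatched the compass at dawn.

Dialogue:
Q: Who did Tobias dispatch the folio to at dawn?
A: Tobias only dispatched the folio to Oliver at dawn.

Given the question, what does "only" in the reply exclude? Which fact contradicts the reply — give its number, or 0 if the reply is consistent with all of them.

8

Answering "Who did ... to ...?" puts focus on the recipient — here, "Oliver".
"Only" then excludes alternative recipients while the background — same agent, thing, setting (Tobias / the folio / at dawn) — is held fixed.
Fact (8) shares the background with a different recipient (Clara) — counterexample.
(Fact (3) would refute a reading with focus on the thing — but that is not what the question asks.)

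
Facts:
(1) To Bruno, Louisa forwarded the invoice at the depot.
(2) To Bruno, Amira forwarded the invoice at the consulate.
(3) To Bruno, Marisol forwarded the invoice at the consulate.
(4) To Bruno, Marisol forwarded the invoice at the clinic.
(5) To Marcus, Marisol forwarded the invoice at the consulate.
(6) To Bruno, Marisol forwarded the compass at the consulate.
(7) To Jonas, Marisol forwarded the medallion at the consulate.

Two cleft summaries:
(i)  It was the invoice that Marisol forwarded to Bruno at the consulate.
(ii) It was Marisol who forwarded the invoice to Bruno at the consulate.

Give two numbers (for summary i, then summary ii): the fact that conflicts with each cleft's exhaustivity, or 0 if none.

6, 2

(i): focus "the invoice". Looking for agent = Marisol, recipient = Bruno, setting = at the consulate with some other thing — fact (6) has the compass there. Refuted.
(ii): focus "Marisol". Looking for thing = the invoice, recipient = Bruno, setting = at the consulate with some other agent — fact (2) has Amira there. Refuted.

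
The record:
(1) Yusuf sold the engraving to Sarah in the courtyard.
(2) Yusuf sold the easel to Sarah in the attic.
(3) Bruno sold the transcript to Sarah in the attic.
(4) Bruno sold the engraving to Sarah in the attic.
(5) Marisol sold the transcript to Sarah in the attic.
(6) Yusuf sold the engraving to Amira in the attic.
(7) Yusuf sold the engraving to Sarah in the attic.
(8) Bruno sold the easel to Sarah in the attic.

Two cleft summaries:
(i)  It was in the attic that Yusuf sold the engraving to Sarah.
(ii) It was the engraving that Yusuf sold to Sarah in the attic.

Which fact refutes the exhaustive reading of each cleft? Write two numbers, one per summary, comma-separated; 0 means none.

1, 2

(i): focus "in the attic". Looking for Yusuf as agent and the engraving as thing and Sarah as recipient with some other setting — fact (1) has in the courtyard there. Refuted.
(ii): focus "the engraving". Looking for Yusuf as agent and Sarah as recipient and in the attic as setting with some other thing — fact (2) has the easel there. Refuted.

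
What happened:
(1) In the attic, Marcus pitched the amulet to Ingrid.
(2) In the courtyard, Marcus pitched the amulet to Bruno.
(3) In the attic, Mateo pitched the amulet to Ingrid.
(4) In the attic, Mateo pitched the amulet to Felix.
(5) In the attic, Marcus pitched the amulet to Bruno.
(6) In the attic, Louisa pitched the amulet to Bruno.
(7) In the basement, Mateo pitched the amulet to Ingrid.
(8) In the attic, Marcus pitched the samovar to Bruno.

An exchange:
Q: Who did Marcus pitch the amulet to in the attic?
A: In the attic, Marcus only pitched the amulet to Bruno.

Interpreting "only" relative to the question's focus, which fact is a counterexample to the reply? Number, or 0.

1

The question "Who did ... to ...?" targets the recipient, so in the reply the focus falls on "Bruno".
"Only" then excludes alternative recipients while the background — Marcus as agent and the amulet as thing and in the attic as setting — is held fixed.
Fact (1) shares the background with a different recipient (Ingrid) — counterexample.
(Fact (2) would refute a reading with focus on the setting — but that is not what the question asks.)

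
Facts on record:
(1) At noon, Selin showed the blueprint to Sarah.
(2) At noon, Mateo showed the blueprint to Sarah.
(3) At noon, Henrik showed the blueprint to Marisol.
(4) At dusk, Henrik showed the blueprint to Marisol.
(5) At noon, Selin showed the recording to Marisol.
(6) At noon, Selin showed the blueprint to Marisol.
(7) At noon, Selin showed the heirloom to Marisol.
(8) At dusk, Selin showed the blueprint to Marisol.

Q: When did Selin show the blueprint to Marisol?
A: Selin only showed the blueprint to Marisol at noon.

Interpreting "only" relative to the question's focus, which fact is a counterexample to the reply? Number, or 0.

8

Answering "When did ...?" puts focus on the setting — here, "at noon".
So "only" ranges over settings; the rest (Selin as agent and the blueprint as thing and Marisol as recipient) is presupposed.
Fact (8) shares the background with a different setting (at dusk) — counterexample.
(Fact (5) would refute a reading with focus on the thing — but that is not what the question asks.)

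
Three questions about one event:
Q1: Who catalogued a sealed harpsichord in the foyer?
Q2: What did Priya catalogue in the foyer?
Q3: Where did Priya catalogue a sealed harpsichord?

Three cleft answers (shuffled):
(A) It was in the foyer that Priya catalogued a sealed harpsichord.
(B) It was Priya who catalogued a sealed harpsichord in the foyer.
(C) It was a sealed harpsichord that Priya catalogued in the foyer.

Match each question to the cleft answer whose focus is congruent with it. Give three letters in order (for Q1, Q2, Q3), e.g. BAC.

BCA

Q1 asks about the subject (agent); cleft (B) focuses "Priya", which is the subject (agent) — so Q1 → B.
Q2 asks about the direct object; cleft (C) focuses "a sealed harpsichord", which is the direct object — so Q2 → C.
Q3 asks about the location; cleft (A) focuses "in the foyer", which is the location — so Q3 → A.
Mapping: Q1→B, Q2→C, Q3→A.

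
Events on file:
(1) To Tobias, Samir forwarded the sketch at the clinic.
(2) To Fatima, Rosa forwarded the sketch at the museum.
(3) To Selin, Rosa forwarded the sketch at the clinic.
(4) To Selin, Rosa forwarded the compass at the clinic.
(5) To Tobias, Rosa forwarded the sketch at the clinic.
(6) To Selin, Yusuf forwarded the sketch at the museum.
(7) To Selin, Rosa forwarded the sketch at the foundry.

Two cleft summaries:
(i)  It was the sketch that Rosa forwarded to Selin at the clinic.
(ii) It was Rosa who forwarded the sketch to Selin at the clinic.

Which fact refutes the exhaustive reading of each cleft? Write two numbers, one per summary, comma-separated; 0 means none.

4, 0

(i): focus "the sketch". Looking for same agent, recipient, setting (Rosa / Selin / at the clinic) with some other thing — fact (4) has the compass there. Refuted.
(ii): focus "Rosa". No fact shares same thing, recipient, setting (the sketch / Selin / at the clinic) with a different agent. 0.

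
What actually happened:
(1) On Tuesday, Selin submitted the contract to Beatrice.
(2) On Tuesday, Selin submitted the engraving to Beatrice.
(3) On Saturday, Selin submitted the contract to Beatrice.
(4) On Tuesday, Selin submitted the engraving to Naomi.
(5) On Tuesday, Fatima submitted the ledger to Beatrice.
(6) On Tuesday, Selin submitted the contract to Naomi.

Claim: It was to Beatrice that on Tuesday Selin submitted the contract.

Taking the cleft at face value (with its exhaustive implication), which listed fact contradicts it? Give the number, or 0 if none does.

6

The cleft puts "Beatrice" in focus and presupposes the open proposition with same agent, thing, setting (Selin / the contract / on Tuesday).
Exhaustivity: Beatrice is the only recipient satisfying that background.
Fact (6) shares the background but with recipient = Naomi; exhaustivity is violated.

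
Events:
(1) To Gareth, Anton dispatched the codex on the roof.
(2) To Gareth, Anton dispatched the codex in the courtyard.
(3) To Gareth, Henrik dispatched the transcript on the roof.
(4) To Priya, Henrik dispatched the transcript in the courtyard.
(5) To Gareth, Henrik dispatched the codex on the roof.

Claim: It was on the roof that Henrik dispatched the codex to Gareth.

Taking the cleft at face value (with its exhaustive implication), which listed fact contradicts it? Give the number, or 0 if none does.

Focus of the cleft: "on the roof" (the setting). Presupposed background: same agent, thing, recipient (Henrik / the codex / Gareth).
Exhaustivity: on the roof is the only setting satisfying that background.
No listed fact matches the background with a different setting. Exhaustivity holds.

0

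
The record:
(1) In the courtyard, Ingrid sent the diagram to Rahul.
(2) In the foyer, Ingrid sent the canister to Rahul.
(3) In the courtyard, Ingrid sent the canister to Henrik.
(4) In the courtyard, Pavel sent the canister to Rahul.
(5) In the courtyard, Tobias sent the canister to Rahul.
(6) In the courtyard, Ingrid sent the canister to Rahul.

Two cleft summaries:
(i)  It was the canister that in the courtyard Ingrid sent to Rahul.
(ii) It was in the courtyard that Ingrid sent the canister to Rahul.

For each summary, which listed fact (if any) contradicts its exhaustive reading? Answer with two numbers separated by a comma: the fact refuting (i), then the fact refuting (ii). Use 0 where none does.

(i): focus "the canister". Looking for same agent, recipient, setting (Ingrid / Rahul / in the courtyard) with some other thing — fact (1) has the diagram there. Refuted.
(ii): focus "in the courtyard". Looking for same agent, thing, recipient (Ingrid / the canister / Rahul) with some other setting — fact (2) has in the foyer there. Refuted.

1, 2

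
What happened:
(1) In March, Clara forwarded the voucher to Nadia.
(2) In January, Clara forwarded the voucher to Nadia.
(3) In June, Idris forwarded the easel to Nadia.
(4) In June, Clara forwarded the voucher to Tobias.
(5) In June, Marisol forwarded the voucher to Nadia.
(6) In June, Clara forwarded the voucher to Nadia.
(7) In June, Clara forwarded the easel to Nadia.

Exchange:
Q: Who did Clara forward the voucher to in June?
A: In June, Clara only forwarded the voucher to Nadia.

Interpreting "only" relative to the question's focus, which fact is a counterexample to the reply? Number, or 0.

4

Answering "Who did ... to ...?" puts focus on the recipient — here, "Nadia".
So "only" ranges over recipients; the rest (same agent, thing, setting (Clara / the voucher / in June)) is presupposed.
Fact (4) keeps same agent, thing, setting (Clara / the voucher / in June) but has recipient = Tobias; that refutes the reply.
(Fact (1) would refute a reading with focus on the setting — but that is not what the question asks.)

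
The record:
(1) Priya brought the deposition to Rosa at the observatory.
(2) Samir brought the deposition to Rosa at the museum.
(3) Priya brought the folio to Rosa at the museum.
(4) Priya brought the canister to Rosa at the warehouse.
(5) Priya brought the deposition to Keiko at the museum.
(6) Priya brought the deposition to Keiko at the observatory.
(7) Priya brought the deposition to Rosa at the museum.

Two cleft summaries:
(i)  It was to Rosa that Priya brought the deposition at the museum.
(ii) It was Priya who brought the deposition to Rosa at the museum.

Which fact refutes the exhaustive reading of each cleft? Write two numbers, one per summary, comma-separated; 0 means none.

5, 2

(i): focus "Rosa". Looking for same agent, thing, setting (Priya / the deposition / at the museum) with some other recipient — fact (5) has Keiko there. Refuted.
(ii): focus "Priya". Looking for same thing, recipient, setting (the deposition / Rosa / at the museum) with some other agent — fact (2) has Samir there. Refuted.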